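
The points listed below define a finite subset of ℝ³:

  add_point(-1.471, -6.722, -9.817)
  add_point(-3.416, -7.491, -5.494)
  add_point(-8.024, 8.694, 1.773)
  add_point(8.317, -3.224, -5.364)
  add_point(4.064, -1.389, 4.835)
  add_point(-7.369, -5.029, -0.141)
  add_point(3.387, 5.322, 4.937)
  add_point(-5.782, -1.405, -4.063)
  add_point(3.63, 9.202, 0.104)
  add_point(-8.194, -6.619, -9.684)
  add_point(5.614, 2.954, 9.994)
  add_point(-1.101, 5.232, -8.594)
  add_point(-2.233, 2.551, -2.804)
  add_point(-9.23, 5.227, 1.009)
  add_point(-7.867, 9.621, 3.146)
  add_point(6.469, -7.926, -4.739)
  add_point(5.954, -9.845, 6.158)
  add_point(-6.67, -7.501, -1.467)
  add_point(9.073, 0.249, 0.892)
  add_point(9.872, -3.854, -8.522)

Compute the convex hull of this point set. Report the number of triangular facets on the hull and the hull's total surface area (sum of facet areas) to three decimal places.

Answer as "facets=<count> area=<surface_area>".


facets=24 area=1171.497

Points on the hull: [0, 2, 5, 8, 9, 10, 11, 13, 14, 15, 16, 17, 18, 19] (14 of 20).

Per-facet area ½‖(b−a)×(c−a)‖:
  f1: (p11, p0, p19) → 67.8636
  f2: (p15, p0, p19) → 30.9271
  f3: (p15, p16, p19) → 25.6488
  f4: (p18, p16, p19) → 60.5617
  f5: (p18, p10, p16) → 57.5421
  f6: (p9, p11, p0) → 40.4212
  f7: (p9, p17, p16) → 46.6335
  f8: (p9, p15, p0) → 17.9731
  f9: (p9, p15, p16) → 82.4674
  f10: (p5, p17, p16) → 21.4677
  f11: (p5, p10, p16) → 101.4605
  f12: (p5, p9, p13) → 49.2569
  f13: (p5, p9, p17) → 11.5292
  f14: (p5, p14, p13) → 14.1953
  f15: (p5, p14, p10) → 117.1793
  f16: (p8, p18, p10) → 49.9711
  f17: (p8, p14, p10) → 70.5603
  f18: (p8, p14, p11) → 62.0986
  f19: (p8, p11, p19) → 75.5417
  f20: (p8, p18, p19) → 51.4298
  f21: (p2, p14, p13) → 2.1855
  f22: (p2, p14, p11) → 6.9998
  f23: (p2, p9, p13) → 17.9737
  f24: (p2, p9, p11) → 89.6087
Σ area = 1171.497

Euler characteristic 14−36+24 = 2 ✓


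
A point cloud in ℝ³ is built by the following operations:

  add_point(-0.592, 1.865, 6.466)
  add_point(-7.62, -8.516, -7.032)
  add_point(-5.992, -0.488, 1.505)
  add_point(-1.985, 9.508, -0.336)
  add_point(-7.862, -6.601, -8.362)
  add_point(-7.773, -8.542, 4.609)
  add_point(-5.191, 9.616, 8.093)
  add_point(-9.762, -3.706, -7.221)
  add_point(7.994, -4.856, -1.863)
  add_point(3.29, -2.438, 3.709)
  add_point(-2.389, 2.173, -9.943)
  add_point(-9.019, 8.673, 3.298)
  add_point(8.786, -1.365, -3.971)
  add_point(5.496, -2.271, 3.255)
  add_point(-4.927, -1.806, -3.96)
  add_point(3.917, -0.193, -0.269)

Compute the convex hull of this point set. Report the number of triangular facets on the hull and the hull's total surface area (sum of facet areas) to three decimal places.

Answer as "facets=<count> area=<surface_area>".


Points on the hull: [0, 1, 3, 4, 5, 6, 7, 8, 10, 11, 12, 13] (12 of 16).

Triangle areas on the boundary:
  f1: (p1, p5, p7) → 30.6534
  f2: (p13, p6, p12) → 59.7690
  f3: (p11, p10, p7) → 75.8487
  f4: (p11, p5, p7) → 99.8447
  f5: (p11, p5, p6) → 53.6640
  f6: (p3, p6, p12) → 62.7004
  f7: (p3, p10, p12) → 77.4931
  f8: (p3, p11, p6) → 24.1687
  f9: (p3, p11, p10) → 46.3596
  f10: (p8, p1, p12) → 34.2665
  f11: (p8, p1, p5) → 93.7450
  f12: (p8, p13, p12) → 12.8555
  f13: (p8, p13, p5) → 44.5182
  f14: (p4, p10, p12) → 68.0291
  f15: (p4, p1, p12) → 21.0917
  f16: (p4, p10, p7) → 17.8923
  f17: (p4, p1, p7) → 3.6371
  f18: (p0, p5, p6) → 52.7546
  f19: (p0, p13, p6) → 16.9319
  f20: (p0, p13, p5) → 51.2423
Σ area = 947.466

Euler characteristic 12−30+20 = 2 ✓

facets=20 area=947.466


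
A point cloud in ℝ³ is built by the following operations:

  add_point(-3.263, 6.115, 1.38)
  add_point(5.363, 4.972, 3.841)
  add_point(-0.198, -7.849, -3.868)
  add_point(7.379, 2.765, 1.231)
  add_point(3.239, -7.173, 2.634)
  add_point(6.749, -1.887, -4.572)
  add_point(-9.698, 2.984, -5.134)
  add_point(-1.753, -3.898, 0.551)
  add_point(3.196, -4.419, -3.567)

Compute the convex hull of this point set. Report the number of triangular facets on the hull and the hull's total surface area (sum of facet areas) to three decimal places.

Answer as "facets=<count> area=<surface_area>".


8 of the 9 inputs are extreme points: [0, 1, 2, 3, 4, 5, 6, 7].

Facet areas (half cross-product norm):
  f1: (p0, p3, p6) → 45.8448
  f2: (p5, p3, p6) → 63.8912
  f3: (p5, p2, p6) → 66.4008
  f4: (p4, p5, p3) → 35.0379
  f5: (p4, p5, p2) → 31.8357
  f6: (p7, p0, p6) → 47.2648
  f7: (p7, p4, p0) → 25.6771
  f8: (p7, p2, p6) → 35.8996
  f9: (p7, p4, p2) → 18.5032
  f10: (p1, p0, p3) → 16.6260
  f11: (p1, p4, p3) → 20.9621
  f12: (p1, p4, p0) → 55.8892
Σ area = 463.832

Euler characteristic 8−18+12 = 2 ✓

facets=12 area=463.832


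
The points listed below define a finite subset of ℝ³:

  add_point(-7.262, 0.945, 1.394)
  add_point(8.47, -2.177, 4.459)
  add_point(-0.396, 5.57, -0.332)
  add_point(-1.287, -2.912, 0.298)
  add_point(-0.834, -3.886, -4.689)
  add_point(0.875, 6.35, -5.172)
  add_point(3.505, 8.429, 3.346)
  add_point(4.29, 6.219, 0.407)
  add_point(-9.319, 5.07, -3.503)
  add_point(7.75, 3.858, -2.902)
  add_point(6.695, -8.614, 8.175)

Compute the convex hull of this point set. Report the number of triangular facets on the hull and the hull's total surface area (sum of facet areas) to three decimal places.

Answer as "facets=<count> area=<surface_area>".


facets=12 area=615.538

8 of the 11 inputs are extreme points: [0, 1, 4, 5, 6, 8, 9, 10].

Facet areas (half cross-product norm):
  f1: (p5, p6, p8) → 47.0261
  f2: (p4, p5, p8) → 51.7487
  f3: (p10, p6, p1) → 31.7658
  f4: (p9, p4, p5) → 39.0739
  f5: (p9, p10, p1) → 16.6294
  f6: (p9, p10, p4) → 87.8366
  f7: (p9, p6, p1) → 41.4357
  f8: (p9, p5, p6) → 31.1193
  f9: (p0, p6, p8) → 44.5757
  f10: (p0, p10, p6) → 111.7104
  f11: (p0, p4, p8) → 33.8620
  f12: (p0, p10, p4) → 78.7545
Σ area = 615.538

Check V−E+F: 8 − 18 + 12 = 2.


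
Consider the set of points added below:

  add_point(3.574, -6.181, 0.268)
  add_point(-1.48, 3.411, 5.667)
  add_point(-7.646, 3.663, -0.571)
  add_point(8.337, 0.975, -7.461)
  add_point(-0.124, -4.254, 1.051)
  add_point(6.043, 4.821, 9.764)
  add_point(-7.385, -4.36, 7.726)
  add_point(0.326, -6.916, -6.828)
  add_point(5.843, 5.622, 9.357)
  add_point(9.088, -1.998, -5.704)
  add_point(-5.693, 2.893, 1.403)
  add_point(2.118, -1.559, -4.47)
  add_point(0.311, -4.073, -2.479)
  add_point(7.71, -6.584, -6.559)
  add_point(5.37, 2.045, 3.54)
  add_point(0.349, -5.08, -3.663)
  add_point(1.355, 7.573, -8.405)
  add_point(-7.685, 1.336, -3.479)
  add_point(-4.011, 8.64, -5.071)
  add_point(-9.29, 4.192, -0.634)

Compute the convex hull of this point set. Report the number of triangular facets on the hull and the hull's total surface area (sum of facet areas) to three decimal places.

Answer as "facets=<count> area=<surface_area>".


Extreme-point indices: [0, 3, 5, 6, 7, 8, 9, 13, 16, 17, 18, 19] — 12 of 20 on the boundary.

Area of each hull facet:
  f1: (p0, p6, p7) → 51.6047
  f2: (p0, p6, p5) → 93.3236
  f3: (p17, p16, p7) → 69.6187
  f4: (p17, p6, p19) → 26.2077
  f5: (p17, p6, p7) → 75.0704
  f6: (p3, p16, p7) → 54.3319
  f7: (p18, p17, p19) → 17.3014
  f8: (p18, p17, p16) → 25.2543
  f9: (p13, p0, p7) → 25.8757
  f10: (p13, p3, p9) → 6.5647
  f11: (p13, p3, p7) → 28.0369
  f12: (p13, p5, p9) → 36.5944
  f13: (p13, p0, p5) → 50.9762
  f14: (p8, p3, p16) → 83.5291
  f15: (p8, p18, p16) → 56.6583
  f16: (p8, p5, p9) → 7.9043
  f17: (p8, p3, p9) → 30.3643
  f18: (p8, p18, p19) → 71.6305
  f19: (p8, p6, p19) → 98.1064
  f20: (p8, p6, p5) → 7.2967
Σ area = 916.250

Euler characteristic 12−30+20 = 2 ✓

facets=20 area=916.250


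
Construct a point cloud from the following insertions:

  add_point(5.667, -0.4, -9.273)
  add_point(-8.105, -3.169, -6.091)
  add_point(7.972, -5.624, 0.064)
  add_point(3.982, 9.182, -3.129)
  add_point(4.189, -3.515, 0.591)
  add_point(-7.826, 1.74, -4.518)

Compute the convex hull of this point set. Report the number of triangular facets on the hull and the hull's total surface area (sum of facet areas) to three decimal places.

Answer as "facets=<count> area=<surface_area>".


facets=8 area=417.907

6 of the 6 inputs are extreme points: [0, 1, 2, 3, 4, 5].

Area of each hull facet:
  f1: (p0, p2, p1) → 78.5743
  f2: (p0, p3, p2) → 62.9441
  f3: (p4, p2, p1) → 21.3212
  f4: (p4, p3, p2) → 25.8739
  f5: (p5, p4, p1) → 35.6064
  f6: (p5, p4, p3) → 82.0067
  f7: (p5, p0, p1) → 36.6552
  f8: (p5, p0, p3) → 74.9258
Σ area = 417.907

Check V−E+F: 6 − 12 + 8 = 2.


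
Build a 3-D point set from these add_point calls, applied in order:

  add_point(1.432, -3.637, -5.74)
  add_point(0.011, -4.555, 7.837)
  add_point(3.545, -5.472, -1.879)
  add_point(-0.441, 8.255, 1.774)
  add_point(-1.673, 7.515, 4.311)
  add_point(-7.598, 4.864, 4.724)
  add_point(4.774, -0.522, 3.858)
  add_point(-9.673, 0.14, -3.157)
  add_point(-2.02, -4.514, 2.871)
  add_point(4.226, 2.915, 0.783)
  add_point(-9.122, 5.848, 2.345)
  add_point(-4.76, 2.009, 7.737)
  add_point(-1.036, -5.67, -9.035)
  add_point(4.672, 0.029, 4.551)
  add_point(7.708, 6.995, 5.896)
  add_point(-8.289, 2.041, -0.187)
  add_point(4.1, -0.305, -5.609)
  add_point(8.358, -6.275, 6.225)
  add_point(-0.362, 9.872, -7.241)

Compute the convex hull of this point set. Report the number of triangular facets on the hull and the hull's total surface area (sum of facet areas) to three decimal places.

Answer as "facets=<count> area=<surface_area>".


facets=22 area=906.354

Extreme-point indices: [1, 3, 4, 5, 7, 8, 10, 11, 12, 14, 16, 17, 18] — 13 of 19 on the boundary.

Area of each hull facet:
  f1: (p12, p18, p7) → 80.6454
  f2: (p16, p12, p17) → 54.8701
  f3: (p16, p12, p18) → 44.0403
  f4: (p1, p11, p7) → 48.6966
  f5: (p1, p12, p17) → 72.7597
  f6: (p10, p18, p7) → 52.5605
  f7: (p14, p16, p17) → 81.9397
  f8: (p14, p16, p18) → 76.6611
  f9: (p14, p1, p17) → 55.9440
  f10: (p14, p1, p11) → 53.3670
  f11: (p8, p12, p7) → 57.7228
  f12: (p8, p1, p7) → 17.8184
  f13: (p8, p1, p12) → 14.9085
  f14: (p4, p10, p18) → 46.5351
  f15: (p4, p14, p11) → 32.6188
  f16: (p3, p14, p18) → 37.5603
  f17: (p3, p4, p18) → 5.6851
  f18: (p3, p4, p14) → 13.4229
  f19: (p5, p4, p11) → 15.8552
  f20: (p5, p4, p10) → 9.3416
  f21: (p5, p11, p7) → 22.2638
  f22: (p5, p10, p7) → 11.1377
Σ area = 906.354

Check V−E+F: 13 − 33 + 22 = 2.


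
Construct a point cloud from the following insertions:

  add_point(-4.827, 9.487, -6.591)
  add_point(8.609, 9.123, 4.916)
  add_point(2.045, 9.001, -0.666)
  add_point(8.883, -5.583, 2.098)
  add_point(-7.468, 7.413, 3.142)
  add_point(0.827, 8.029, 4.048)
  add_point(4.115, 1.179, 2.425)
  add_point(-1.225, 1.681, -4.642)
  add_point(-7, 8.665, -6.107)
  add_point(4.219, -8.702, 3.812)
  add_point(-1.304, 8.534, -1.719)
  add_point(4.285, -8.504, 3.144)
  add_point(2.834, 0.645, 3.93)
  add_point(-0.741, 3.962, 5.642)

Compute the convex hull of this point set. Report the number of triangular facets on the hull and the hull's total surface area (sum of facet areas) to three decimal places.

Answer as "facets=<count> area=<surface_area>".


facets=14 area=625.763

9 of the 14 inputs are extreme points: [0, 1, 3, 4, 7, 8, 9, 11, 13].

Facet areas (half cross-product norm):
  f1: (p1, p9, p3) → 39.1749
  f2: (p1, p0, p4) → 82.4885
  f3: (p1, p0, p3) → 131.9743
  f4: (p8, p9, p4) → 92.4791
  f5: (p8, p0, p4) → 10.5982
  f6: (p13, p9, p4) → 40.8863
  f7: (p13, p1, p4) → 36.7207
  f8: (p13, p1, p9) → 72.9176
  f9: (p7, p8, p0) → 10.4572
  f10: (p7, p0, p3) → 32.7148
  f11: (p11, p9, p3) → 1.7728
  f12: (p11, p7, p3) → 38.1879
  f13: (p11, p8, p9) → 6.5311
  f14: (p11, p7, p8) → 28.8591
Σ area = 625.763

Euler characteristic 9−21+14 = 2 ✓


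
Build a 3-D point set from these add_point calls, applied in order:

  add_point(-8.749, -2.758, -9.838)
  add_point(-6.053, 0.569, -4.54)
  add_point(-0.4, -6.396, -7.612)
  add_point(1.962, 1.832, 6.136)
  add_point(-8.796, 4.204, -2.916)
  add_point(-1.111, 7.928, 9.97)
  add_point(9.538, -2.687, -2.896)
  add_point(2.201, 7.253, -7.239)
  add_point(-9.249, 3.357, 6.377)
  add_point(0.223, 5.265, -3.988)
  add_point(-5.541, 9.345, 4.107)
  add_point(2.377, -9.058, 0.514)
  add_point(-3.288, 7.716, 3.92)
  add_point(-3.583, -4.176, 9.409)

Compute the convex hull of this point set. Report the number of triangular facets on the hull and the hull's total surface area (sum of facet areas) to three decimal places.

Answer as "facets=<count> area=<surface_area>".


Points on the hull: [0, 2, 3, 4, 5, 6, 7, 8, 10, 11, 13] (11 of 14).

Per-facet area ½‖(b−a)×(c−a)‖:
  f1: (p5, p7, p6) → 112.7340
  f2: (p2, p11, p6) → 44.0213
  f3: (p2, p0, p11) → 33.5704
  f4: (p2, p7, p6) → 70.5612
  f5: (p2, p7, p0) → 63.7310
  f6: (p4, p0, p8) → 35.3423
  f7: (p4, p7, p0) → 59.7259
  f8: (p13, p11, p6) → 56.0707
  f9: (p13, p5, p8) → 48.2127
  f10: (p13, p0, p8) → 85.8320
  f11: (p13, p0, p11) → 96.7635
  f12: (p10, p5, p7) → 49.8897
  f13: (p10, p4, p7) → 55.7071
  f14: (p10, p5, p8) → 27.5593
  f15: (p10, p4, p8) → 31.6386
  f16: (p3, p5, p6) → 24.8421
  f17: (p3, p13, p6) → 50.9626
  f18: (p3, p13, p5) → 34.2964
Σ area = 981.461

Check V−E+F: 11 − 27 + 18 = 2.

facets=18 area=981.461


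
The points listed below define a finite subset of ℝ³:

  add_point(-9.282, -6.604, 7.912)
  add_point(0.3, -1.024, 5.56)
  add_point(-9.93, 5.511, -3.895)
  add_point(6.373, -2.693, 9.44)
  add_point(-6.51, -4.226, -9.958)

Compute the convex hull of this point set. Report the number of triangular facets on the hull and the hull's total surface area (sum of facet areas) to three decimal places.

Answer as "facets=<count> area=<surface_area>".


facets=4 area=514.961

Extreme-point indices: [0, 2, 3, 4] — 4 of 5 on the boundary.

Area of each hull facet:
  f1: (p0, p3, p2) → 136.8610
  f2: (p4, p3, p2) → 132.4715
  f3: (p4, p0, p2) → 98.3594
  f4: (p4, p0, p3) → 147.2689
Σ area = 514.961

Euler characteristic 4−6+4 = 2 ✓


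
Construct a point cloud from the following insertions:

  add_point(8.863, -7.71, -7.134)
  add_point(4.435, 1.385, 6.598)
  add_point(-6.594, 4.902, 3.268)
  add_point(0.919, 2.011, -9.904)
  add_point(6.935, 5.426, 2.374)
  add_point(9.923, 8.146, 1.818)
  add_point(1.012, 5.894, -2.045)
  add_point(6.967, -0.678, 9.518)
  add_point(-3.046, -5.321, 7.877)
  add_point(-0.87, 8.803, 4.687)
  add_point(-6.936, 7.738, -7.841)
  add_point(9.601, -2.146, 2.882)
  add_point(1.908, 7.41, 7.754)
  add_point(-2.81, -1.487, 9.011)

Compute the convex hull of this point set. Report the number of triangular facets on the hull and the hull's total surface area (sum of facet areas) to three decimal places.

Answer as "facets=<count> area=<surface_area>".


facets=18 area=980.372

Hull vertices (11/14): indices [0, 2, 3, 5, 7, 8, 9, 10, 11, 12, 13].

Triangle areas on the boundary:
  f1: (p8, p0, p10) → 184.5603
  f2: (p8, p7, p0) → 99.3097
  f3: (p3, p5, p10) → 79.3137
  f4: (p3, p0, p10) → 30.4049
  f5: (p3, p0, p5) → 100.4521
  f6: (p9, p5, p10) → 76.7442
  f7: (p11, p0, p5) → 54.6164
  f8: (p11, p7, p5) → 37.5552
  f9: (p11, p7, p0) → 20.7353
  f10: (p12, p7, p5) → 46.9889
  f11: (p12, p9, p5) → 21.7805
  f12: (p2, p8, p10) → 53.7921
  f13: (p2, p9, p10) → 40.4153
  f14: (p2, p12, p9) → 13.5417
  f15: (p13, p2, p8) → 16.7443
  f16: (p13, p2, p12) → 41.6556
  f17: (p13, p8, p7) → 19.4434
  f18: (p13, p12, p7) → 42.3179
Σ area = 980.372

Euler characteristic 11−27+18 = 2 ✓


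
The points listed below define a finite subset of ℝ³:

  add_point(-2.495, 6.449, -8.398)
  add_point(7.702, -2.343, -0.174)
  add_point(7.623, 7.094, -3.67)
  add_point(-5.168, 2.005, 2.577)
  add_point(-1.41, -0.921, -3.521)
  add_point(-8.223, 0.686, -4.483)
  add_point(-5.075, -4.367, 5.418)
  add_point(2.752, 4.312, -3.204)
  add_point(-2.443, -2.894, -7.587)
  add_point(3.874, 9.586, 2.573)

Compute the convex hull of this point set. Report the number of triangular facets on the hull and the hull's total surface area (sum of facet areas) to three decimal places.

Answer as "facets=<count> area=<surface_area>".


Points on the hull: [0, 1, 2, 3, 5, 6, 8, 9] (8 of 10).

Area of each hull facet:
  f1: (p6, p9, p1) → 88.1231
  f2: (p3, p6, p5) → 26.5662
  f3: (p3, p6, p9) → 33.6303
  f4: (p3, p0, p5) → 35.1748
  f5: (p3, p0, p9) → 65.5018
  f6: (p8, p0, p5) → 31.3751
  f7: (p8, p6, p5) → 43.0839
  f8: (p8, p6, p1) → 76.5592
  f9: (p2, p9, p1) → 38.7176
  f10: (p2, p0, p9) → 42.9162
  f11: (p2, p8, p1) → 62.3659
  f12: (p2, p8, p0) → 52.4497
Σ area = 596.464

Euler: V−E+F = 8−18+12 = 2.

facets=12 area=596.464


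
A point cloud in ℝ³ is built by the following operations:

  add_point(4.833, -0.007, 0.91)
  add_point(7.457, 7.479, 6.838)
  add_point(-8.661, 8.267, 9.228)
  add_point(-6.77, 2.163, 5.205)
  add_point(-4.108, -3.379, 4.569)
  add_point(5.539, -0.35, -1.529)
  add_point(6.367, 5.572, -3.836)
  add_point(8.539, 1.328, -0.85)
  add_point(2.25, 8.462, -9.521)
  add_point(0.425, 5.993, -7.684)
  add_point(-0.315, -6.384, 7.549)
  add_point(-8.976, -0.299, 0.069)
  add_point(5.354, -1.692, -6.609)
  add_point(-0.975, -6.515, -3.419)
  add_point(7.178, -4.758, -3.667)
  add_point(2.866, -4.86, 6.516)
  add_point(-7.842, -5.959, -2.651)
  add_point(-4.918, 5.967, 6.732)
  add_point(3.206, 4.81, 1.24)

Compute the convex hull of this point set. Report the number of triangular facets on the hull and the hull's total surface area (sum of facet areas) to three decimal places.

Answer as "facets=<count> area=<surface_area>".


Hull vertices (12/19): indices [1, 2, 6, 7, 8, 10, 11, 12, 13, 14, 15, 16].

Triangle areas on the boundary:
  f1: (p8, p2, p11) → 107.5831
  f2: (p1, p10, p2) → 116.0683
  f3: (p1, p6, p7) → 27.7242
  f4: (p1, p8, p2) → 138.3942
  f5: (p1, p6, p8) → 28.6528
  f6: (p15, p1, p7) → 53.9148
  f7: (p15, p1, p10) → 17.6690
  f8: (p16, p13, p10) → 38.0358
  f9: (p16, p2, p11) → 16.3794
  f10: (p16, p10, p2) → 104.2785
  f11: (p16, p8, p11) → 54.5115
  f12: (p14, p15, p7) → 36.1738
  f13: (p14, p13, p10) → 45.8209
  f14: (p14, p15, p10) → 16.2567
  f15: (p12, p6, p7) → 19.5676
  f16: (p12, p14, p7) → 15.3219
  f17: (p12, p6, p8) → 29.7553
  f18: (p12, p14, p13) → 18.7884
  f19: (p12, p16, p8) → 79.0906
  f20: (p12, p16, p13) → 20.3894
Σ area = 984.376

Euler: V−E+F = 12−30+20 = 2.

facets=20 area=984.376


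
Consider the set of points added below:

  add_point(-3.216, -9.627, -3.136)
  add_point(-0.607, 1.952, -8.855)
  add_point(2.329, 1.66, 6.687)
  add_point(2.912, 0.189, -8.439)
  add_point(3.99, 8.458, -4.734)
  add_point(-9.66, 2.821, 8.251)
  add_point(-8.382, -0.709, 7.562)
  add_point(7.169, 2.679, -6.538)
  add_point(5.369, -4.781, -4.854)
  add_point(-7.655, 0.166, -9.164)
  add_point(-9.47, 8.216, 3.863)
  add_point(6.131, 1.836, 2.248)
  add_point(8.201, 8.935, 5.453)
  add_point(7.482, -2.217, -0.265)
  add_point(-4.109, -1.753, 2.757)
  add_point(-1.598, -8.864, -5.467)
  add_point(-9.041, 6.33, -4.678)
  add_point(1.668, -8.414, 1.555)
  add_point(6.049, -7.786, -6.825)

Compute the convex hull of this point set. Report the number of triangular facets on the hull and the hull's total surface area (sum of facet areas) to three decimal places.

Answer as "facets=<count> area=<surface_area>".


Hull vertices (16/19): indices [0, 1, 2, 3, 4, 5, 6, 7, 9, 10, 12, 13, 15, 16, 17, 18].

Facet areas (half cross-product norm):
  f1: (p17, p18, p0) → 31.4509
  f2: (p10, p12, p5) → 61.7654
  f3: (p15, p9, p0) → 16.6296
  f4: (p15, p18, p0) → 8.1109
  f5: (p15, p18, p9) → 42.1696
  f6: (p2, p12, p5) → 47.5358
  f7: (p2, p17, p12) → 39.9629
  f8: (p6, p17, p0) → 47.8659
  f9: (p6, p9, p5) → 31.6502
  f10: (p6, p9, p0) → 88.6471
  f11: (p6, p2, p5) → 20.7918
  f12: (p6, p2, p17) → 60.8951
  f13: (p13, p17, p12) → 44.5698
  f14: (p13, p17, p18) → 34.6120
  f15: (p13, p7, p12) → 49.1200
  f16: (p13, p7, p18) → 33.9883
  f17: (p3, p18, p9) → 42.9134
  f18: (p3, p7, p18) → 22.9817
  f19: (p4, p10, p12) → 86.7637
  f20: (p4, p7, p12) → 37.5233
  f21: (p16, p4, p10) → 57.8052
  f22: (p16, p9, p5) → 48.5093
  f23: (p16, p10, p5) → 27.2104
  f24: (p1, p3, p7) → 8.7760
  f25: (p1, p4, p7) → 26.6271
  f26: (p1, p3, p9) → 9.4227
  f27: (p1, p16, p9) → 28.1638
  f28: (p1, p16, p4) → 46.4206
Σ area = 1102.882

Check V−E+F: 16 − 42 + 28 = 2.

facets=28 area=1102.882


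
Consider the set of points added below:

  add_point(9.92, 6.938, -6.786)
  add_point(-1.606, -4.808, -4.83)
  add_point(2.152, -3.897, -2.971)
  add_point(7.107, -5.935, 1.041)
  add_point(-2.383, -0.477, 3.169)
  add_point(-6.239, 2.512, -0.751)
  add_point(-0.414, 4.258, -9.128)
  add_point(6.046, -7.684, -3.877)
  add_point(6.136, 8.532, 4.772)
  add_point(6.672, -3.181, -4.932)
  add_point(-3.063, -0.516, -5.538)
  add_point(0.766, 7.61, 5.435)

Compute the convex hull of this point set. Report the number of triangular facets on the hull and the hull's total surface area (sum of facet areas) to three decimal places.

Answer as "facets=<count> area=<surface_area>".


Extreme-point indices: [0, 1, 3, 4, 5, 6, 7, 8, 10, 11] — 10 of 12 on the boundary.

Area of each hull facet:
  f1: (p6, p7, p0) → 75.9958
  f2: (p1, p6, p7) → 40.2229
  f3: (p1, p4, p5) → 27.5089
  f4: (p11, p8, p0) → 30.9414
  f5: (p11, p6, p0) → 77.1155
  f6: (p11, p6, p5) → 55.0881
  f7: (p11, p4, p5) → 28.0236
  f8: (p3, p7, p0) → 40.2967
  f9: (p3, p8, p0) → 84.9171
  f10: (p3, p1, p7) → 21.5709
  f11: (p3, p1, p4) → 44.8861
  f12: (p3, p11, p8) → 40.9913
  f13: (p3, p11, p4) → 49.0978
  f14: (p10, p6, p5) → 20.4719
  f15: (p10, p1, p5) → 13.0852
  f16: (p10, p1, p6) → 11.5216
Σ area = 661.735

Euler: V−E+F = 10−24+16 = 2.

facets=16 area=661.735


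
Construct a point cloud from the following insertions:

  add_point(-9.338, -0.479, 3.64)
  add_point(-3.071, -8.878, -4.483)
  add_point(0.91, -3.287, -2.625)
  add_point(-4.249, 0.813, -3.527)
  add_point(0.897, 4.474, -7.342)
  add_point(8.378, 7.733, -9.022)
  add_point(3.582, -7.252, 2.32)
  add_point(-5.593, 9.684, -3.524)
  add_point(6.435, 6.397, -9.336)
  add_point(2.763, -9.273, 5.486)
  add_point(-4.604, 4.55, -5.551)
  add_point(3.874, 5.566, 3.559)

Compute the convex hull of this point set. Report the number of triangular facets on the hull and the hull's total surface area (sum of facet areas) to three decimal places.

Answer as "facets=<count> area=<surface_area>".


10 of the 12 inputs are extreme points: [0, 1, 4, 5, 6, 7, 8, 9, 10, 11].

Area of each hull facet:
  f1: (p1, p9, p0) → 73.8125
  f2: (p1, p8, p5) → 11.9337
  f3: (p11, p9, p0) → 95.6572
  f4: (p11, p9, p5) → 96.8119
  f5: (p10, p1, p0) → 69.6094
  f6: (p6, p9, p5) → 12.6753
  f7: (p6, p1, p5) → 93.0324
  f8: (p6, p1, p9) → 17.4160
  f9: (p7, p11, p5) → 80.0906
  f10: (p7, p8, p5) → 13.9346
  f11: (p7, p10, p8) → 32.8126
  f12: (p7, p11, p0) → 76.1062
  f13: (p7, p10, p0) → 32.2101
  f14: (p4, p1, p8) → 35.0230
  f15: (p4, p10, p8) → 5.8098
  f16: (p4, p10, p1) → 39.0378
Σ area = 785.973

Euler characteristic 10−24+16 = 2 ✓

facets=16 area=785.973


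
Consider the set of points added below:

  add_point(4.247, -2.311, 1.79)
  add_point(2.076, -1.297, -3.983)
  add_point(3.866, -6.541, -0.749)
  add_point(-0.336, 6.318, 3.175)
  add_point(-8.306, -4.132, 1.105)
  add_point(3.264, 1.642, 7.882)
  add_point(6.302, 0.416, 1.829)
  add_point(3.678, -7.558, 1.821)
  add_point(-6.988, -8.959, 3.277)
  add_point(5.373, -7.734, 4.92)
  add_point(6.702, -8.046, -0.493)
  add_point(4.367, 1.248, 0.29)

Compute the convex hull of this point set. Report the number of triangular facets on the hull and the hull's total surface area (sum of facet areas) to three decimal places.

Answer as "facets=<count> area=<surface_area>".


facets=14 area=480.613

9 of the 12 inputs are extreme points: [1, 3, 4, 5, 6, 8, 9, 10, 11].

Triangle areas on the boundary:
  f1: (p5, p3, p4) → 49.9433
  f2: (p1, p3, p4) → 60.6486
  f3: (p8, p5, p4) → 39.8034
  f4: (p8, p1, p4) → 31.9938
  f5: (p8, p1, p10) → 59.3374
  f6: (p6, p5, p3) → 25.2958
  f7: (p6, p1, p10) → 29.6604
  f8: (p9, p8, p10) → 34.7903
  f9: (p9, p8, p5) → 62.8143
  f10: (p9, p6, p10) → 23.2205
  f11: (p9, p6, p5) → 29.6092
  f12: (p11, p1, p3) → 19.1998
  f13: (p11, p6, p3) → 8.7070
  f14: (p11, p6, p1) → 5.5897
Σ area = 480.613

Check V−E+F: 9 − 21 + 14 = 2.


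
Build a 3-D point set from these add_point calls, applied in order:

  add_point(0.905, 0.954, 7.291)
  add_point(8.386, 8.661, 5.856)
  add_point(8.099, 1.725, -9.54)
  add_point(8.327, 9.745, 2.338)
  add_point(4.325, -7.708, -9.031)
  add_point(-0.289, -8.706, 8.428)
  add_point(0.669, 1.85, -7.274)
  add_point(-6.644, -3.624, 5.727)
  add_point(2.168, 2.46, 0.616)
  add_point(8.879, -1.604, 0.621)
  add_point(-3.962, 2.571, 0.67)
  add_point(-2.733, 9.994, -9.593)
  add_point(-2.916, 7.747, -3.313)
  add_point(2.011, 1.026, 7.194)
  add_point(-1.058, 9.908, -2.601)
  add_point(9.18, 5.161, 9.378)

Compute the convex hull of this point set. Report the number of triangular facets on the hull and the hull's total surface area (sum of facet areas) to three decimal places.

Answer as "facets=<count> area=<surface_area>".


facets=20 area=1050.957

Points on the hull: [0, 1, 2, 3, 4, 5, 7, 9, 11, 12, 14, 15] (12 of 16).

Triangle areas on the boundary:
  f1: (p5, p15, p7) → 71.9941
  f2: (p4, p11, p7) → 165.0500
  f3: (p4, p5, p7) → 76.6810
  f4: (p2, p4, p11) → 66.7796
  f5: (p9, p5, p15) → 76.8781
  f6: (p9, p4, p5) → 85.8013
  f7: (p9, p2, p15) → 49.0824
  f8: (p9, p2, p4) → 51.8725
  f9: (p0, p15, p7) → 3.6833
  f10: (p0, p14, p7) → 60.2226
  f11: (p12, p11, p7) → 27.9461
  f12: (p12, p14, p7) → 18.1155
  f13: (p12, p14, p11) → 9.7935
  f14: (p3, p14, p11) → 28.6770
  f15: (p3, p2, p15) → 55.7580
  f16: (p3, p2, p11) → 92.4116
  f17: (p1, p3, p15) → 4.4520
  f18: (p1, p3, p14) → 17.2994
  f19: (p1, p0, p15) → 23.9186
  f20: (p1, p0, p14) → 64.5406
Σ area = 1050.957

Euler characteristic 12−30+20 = 2 ✓


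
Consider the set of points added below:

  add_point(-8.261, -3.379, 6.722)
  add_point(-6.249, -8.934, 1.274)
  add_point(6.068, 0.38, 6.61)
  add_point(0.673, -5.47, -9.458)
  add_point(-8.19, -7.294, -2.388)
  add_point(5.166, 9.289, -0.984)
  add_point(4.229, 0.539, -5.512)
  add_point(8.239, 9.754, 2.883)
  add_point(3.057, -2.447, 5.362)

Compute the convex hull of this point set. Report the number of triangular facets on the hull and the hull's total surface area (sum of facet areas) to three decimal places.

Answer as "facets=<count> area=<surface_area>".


facets=14 area=663.149

Extreme-point indices: [0, 1, 2, 3, 4, 5, 6, 7, 8] — 9 of 9 on the boundary.

Per-facet area ½‖(b−a)×(c−a)‖:
  f1: (p2, p7, p0) → 68.7572
  f2: (p5, p7, p0) → 48.8563
  f3: (p8, p1, p0) → 44.2260
  f4: (p8, p2, p0) → 17.3859
  f5: (p8, p1, p3) → 76.8224
  f6: (p8, p2, p3) → 28.2556
  f7: (p4, p5, p0) → 98.5890
  f8: (p4, p5, p3) → 101.0051
  f9: (p4, p1, p0) → 17.5718
  f10: (p4, p1, p3) → 24.9169
  f11: (p6, p5, p7) → 21.2868
  f12: (p6, p5, p3) → 14.6363
  f13: (p6, p2, p7) → 59.5553
  f14: (p6, p2, p3) → 41.2847
Σ area = 663.149

Euler characteristic 9−21+14 = 2 ✓


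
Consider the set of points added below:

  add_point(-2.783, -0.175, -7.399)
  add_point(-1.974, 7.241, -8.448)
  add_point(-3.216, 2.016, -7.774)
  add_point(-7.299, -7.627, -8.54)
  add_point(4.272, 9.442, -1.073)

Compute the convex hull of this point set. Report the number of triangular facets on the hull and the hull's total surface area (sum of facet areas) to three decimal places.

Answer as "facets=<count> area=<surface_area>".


Hull vertices (4/5): indices [0, 1, 3, 4].

Triangle areas on the boundary:
  f1: (p0, p4, p3) → 21.2883
  f2: (p1, p4, p3) → 70.8186
  f3: (p1, p0, p3) → 16.2111
  f4: (p1, p0, p4) → 36.7073
Σ area = 145.025

Check V−E+F: 4 − 6 + 4 = 2.

facets=4 area=145.025


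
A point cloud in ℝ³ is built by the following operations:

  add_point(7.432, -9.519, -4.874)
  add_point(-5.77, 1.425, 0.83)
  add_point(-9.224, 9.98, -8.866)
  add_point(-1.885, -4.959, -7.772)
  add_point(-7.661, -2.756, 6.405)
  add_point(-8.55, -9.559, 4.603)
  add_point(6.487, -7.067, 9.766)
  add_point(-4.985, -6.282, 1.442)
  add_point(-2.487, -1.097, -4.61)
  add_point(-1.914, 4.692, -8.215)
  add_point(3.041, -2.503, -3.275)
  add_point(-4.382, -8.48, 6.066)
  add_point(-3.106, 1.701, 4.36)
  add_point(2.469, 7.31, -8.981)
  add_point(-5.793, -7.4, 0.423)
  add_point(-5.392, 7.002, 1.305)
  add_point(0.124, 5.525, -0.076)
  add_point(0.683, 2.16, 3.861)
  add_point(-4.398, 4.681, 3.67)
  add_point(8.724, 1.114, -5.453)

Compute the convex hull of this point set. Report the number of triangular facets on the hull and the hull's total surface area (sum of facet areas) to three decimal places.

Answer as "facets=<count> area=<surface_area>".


facets=20 area=1111.692

12 of the 20 inputs are extreme points: [0, 2, 3, 4, 5, 6, 13, 15, 16, 17, 18, 19].

Facet areas (half cross-product norm):
  f1: (p3, p5, p2) → 122.2127
  f2: (p13, p3, p2) → 77.8770
  f3: (p13, p15, p2) → 62.4702
  f4: (p0, p6, p19) → 79.3541
  f5: (p0, p13, p19) → 41.1409
  f6: (p0, p13, p3) → 69.7729
  f7: (p0, p6, p5) → 114.8265
  f8: (p0, p3, p5) → 79.5988
  f9: (p16, p6, p19) → 90.7057
  f10: (p16, p13, p19) → 42.2550
  f11: (p16, p13, p15) → 25.1305
  f12: (p4, p6, p5) → 53.5286
  f13: (p4, p5, p2) → 64.5870
  f14: (p4, p15, p2) → 52.0384
  f15: (p17, p16, p6) → 14.6592
  f16: (p18, p4, p6) → 64.9417
  f17: (p18, p4, p15) → 10.7148
  f18: (p18, p17, p6) → 22.6232
  f19: (p18, p16, p15) → 9.7624
  f20: (p18, p17, p16) → 13.4924
Σ area = 1111.692

Euler: V−E+F = 12−30+20 = 2.


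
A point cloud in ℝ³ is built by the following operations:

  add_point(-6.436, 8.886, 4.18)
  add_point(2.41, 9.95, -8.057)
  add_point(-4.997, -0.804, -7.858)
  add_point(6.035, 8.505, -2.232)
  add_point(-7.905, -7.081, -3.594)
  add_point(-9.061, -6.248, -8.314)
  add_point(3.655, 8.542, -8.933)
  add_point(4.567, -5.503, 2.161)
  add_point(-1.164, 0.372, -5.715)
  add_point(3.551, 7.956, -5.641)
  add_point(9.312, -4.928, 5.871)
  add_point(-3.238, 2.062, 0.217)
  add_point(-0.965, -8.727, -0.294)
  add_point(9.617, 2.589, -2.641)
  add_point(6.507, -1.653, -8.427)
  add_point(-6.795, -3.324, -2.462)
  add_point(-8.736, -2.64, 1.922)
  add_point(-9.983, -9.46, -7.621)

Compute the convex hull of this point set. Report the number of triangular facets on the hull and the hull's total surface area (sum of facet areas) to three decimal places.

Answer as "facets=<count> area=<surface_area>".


facets=18 area=1029.982

11 of the 18 inputs are extreme points: [0, 1, 3, 5, 6, 10, 12, 13, 14, 16, 17].

Facet areas (half cross-product norm):
  f1: (p14, p10, p13) → 43.6503
  f2: (p16, p0, p17) → 48.2588
  f3: (p16, p0, p10) → 110.7493
  f4: (p3, p0, p1) → 48.9977
  f5: (p3, p10, p13) → 33.9205
  f6: (p3, p0, p10) → 112.3689
  f7: (p6, p14, p13) → 38.3378
  f8: (p6, p3, p13) → 24.4496
  f9: (p6, p3, p1) → 7.2334
  f10: (p12, p14, p17) → 76.0724
  f11: (p12, p14, p10) → 77.9803
  f12: (p12, p16, p17) → 53.4669
  f13: (p12, p16, p10) → 59.8364
  f14: (p5, p6, p1) → 20.1102
  f15: (p5, p0, p1) → 138.6791
  f16: (p5, p0, p17) → 26.3185
  f17: (p5, p14, p17) → 23.5415
  f18: (p5, p6, p14) → 86.0101
Σ area = 1029.982

Check V−E+F: 11 − 27 + 18 = 2.


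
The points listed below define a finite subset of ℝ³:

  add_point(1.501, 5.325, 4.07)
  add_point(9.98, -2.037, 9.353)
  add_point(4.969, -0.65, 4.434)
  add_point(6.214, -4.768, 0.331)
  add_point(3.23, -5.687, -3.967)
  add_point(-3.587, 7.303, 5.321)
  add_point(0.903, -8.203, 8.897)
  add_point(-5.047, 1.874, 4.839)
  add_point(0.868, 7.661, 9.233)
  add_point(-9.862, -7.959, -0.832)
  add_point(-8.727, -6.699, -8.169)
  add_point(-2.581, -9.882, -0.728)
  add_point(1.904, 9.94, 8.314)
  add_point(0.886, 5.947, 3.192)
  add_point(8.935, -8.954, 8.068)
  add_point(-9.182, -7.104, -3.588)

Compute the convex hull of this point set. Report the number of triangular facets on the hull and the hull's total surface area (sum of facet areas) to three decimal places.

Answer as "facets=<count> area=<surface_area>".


Points on the hull: [1, 3, 4, 5, 6, 7, 8, 9, 10, 11, 12, 13, 14] (13 of 16).

Per-facet area ½‖(b−a)×(c−a)‖:
  f1: (p7, p6, p9) → 72.5862
  f2: (p8, p12, p1) → 16.5553
  f3: (p8, p6, p1) → 72.1691
  f4: (p8, p7, p6) → 57.9643
  f5: (p14, p6, p1) → 28.8199
  f6: (p5, p13, p12) → 15.8236
  f7: (p5, p13, p10) → 50.1456
  f8: (p5, p8, p12) → 7.8664
  f9: (p5, p8, p7) → 15.9407
  f10: (p5, p10, p9) → 65.6419
  f11: (p5, p7, p9) → 14.6022
  f12: (p11, p10, p9) → 28.2434
  f13: (p11, p6, p9) → 37.3085
  f14: (p11, p14, p6) → 41.0024
  f15: (p4, p11, p10) → 39.9535
  f16: (p4, p11, p14) → 53.0361
  f17: (p4, p13, p10) → 87.8367
  f18: (p3, p13, p12) → 30.9699
  f19: (p3, p4, p13) → 32.5319
  f20: (p3, p12, p1) → 73.4200
  f21: (p3, p14, p1) → 31.7325
  f22: (p3, p4, p14) → 15.6894
Σ area = 889.840

Check V−E+F: 13 − 33 + 22 = 2.

facets=22 area=889.840


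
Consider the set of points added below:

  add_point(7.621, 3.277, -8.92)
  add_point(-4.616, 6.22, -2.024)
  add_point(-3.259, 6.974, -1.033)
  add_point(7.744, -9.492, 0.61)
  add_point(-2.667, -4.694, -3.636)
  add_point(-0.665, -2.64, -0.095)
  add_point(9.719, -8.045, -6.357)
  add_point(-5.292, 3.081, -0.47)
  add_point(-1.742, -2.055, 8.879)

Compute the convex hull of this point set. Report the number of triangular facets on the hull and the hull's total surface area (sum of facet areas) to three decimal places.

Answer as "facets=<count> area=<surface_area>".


facets=12 area=614.121

8 of the 9 inputs are extreme points: [0, 1, 2, 3, 4, 6, 7, 8].

Facet areas (half cross-product norm):
  f1: (p2, p8, p0) → 92.9604
  f2: (p4, p0, p6) → 71.9342
  f3: (p4, p8, p7) → 48.4549
  f4: (p1, p4, p7) → 12.9499
  f5: (p1, p4, p0) → 73.0583
  f6: (p1, p2, p0) → 12.6648
  f7: (p1, p8, p7) → 14.2319
  f8: (p1, p2, p8) → 12.1640
  f9: (p3, p4, p6) → 44.4257
  f10: (p3, p4, p8) → 74.2693
  f11: (p3, p0, p6) → 40.8749
  f12: (p3, p8, p0) → 116.1324
Σ area = 614.121

Euler: V−E+F = 8−18+12 = 2.


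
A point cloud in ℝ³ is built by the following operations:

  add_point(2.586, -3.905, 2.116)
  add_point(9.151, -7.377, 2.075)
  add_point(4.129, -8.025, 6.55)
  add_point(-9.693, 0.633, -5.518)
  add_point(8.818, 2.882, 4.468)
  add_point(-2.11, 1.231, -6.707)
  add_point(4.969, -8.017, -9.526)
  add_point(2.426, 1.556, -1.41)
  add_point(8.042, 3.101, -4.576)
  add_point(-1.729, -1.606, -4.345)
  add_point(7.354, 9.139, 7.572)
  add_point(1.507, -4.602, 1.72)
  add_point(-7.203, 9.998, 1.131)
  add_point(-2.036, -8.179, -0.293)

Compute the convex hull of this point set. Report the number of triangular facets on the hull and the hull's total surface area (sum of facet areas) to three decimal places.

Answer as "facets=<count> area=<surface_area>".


facets=16 area=988.003

Hull vertices (10/14): indices [1, 2, 3, 4, 5, 6, 8, 10, 12, 13].

Triangle areas on the boundary:
  f1: (p2, p10, p1) → 58.0057
  f2: (p2, p6, p1) → 38.8366
  f3: (p8, p6, p1) → 67.1471
  f4: (p12, p2, p10) → 138.0868
  f5: (p12, p8, p10) → 103.5783
  f6: (p13, p6, p3) → 74.0955
  f7: (p13, p2, p6) → 52.4436
  f8: (p13, p12, p3) → 73.7699
  f9: (p13, p12, p2) → 86.7495
  f10: (p5, p6, p3) → 38.2698
  f11: (p5, p8, p6) → 58.2963
  f12: (p5, p12, p3) → 44.4736
  f13: (p5, p12, p8) → 66.8960
  f14: (p4, p10, p1) → 10.7011
  f15: (p4, p8, p1) → 46.8829
  f16: (p4, p8, p10) → 29.7703
Σ area = 988.003

Euler characteristic 10−24+16 = 2 ✓


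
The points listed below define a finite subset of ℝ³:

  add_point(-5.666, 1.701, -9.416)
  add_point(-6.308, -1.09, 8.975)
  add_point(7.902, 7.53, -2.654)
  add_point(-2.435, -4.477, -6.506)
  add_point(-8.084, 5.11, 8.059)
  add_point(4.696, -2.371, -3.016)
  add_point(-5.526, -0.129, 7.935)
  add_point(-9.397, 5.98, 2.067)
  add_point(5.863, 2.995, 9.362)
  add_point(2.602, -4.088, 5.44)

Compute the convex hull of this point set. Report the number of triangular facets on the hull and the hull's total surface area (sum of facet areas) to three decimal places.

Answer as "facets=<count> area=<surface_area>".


facets=14 area=776.955

Points on the hull: [0, 1, 2, 3, 4, 5, 7, 8, 9] (9 of 10).

Triangle areas on the boundary:
  f1: (p0, p2, p7) → 100.7285
  f2: (p0, p1, p7) → 63.6168
  f3: (p0, p1, p3) → 61.3490
  f4: (p4, p2, p7) → 55.6478
  f5: (p4, p8, p2) → 92.0979
  f6: (p4, p1, p7) → 19.0668
  f7: (p4, p1, p8) → 41.8000
  f8: (p5, p8, p2) → 63.4835
  f9: (p5, p0, p2) → 66.8209
  f10: (p5, p0, p3) → 29.3395
  f11: (p9, p1, p8) → 43.7277
  f12: (p9, p5, p8) → 38.0962
  f13: (p9, p1, p3) → 65.1297
  f14: (p9, p5, p3) → 36.0509
Σ area = 776.955

Euler characteristic 9−21+14 = 2 ✓


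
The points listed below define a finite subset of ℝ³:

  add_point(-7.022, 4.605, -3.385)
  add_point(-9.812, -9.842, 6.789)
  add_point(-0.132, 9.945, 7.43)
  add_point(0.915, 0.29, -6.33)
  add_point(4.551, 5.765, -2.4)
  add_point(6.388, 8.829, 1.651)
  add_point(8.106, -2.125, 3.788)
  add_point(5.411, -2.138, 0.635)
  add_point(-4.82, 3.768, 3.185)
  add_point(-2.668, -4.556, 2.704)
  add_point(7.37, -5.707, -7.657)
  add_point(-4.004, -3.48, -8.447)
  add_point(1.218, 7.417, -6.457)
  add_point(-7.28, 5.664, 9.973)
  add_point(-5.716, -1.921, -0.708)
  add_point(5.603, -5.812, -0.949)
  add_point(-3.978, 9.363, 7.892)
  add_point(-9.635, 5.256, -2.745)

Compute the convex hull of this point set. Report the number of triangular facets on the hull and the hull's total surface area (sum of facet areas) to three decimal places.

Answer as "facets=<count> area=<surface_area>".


Hull vertices (11/18): indices [1, 2, 5, 6, 10, 11, 12, 13, 15, 16, 17].

Per-facet area ½‖(b−a)×(c−a)‖:
  f1: (p17, p11, p1) → 98.6875
  f2: (p13, p6, p1) → 137.7976
  f3: (p13, p2, p6) → 65.0787
  f4: (p13, p17, p1) → 100.3103
  f5: (p10, p11, p1) → 99.6909
  f6: (p16, p13, p2) → 6.9573
  f7: (p16, p13, p17) → 33.7163
  f8: (p15, p6, p1) → 56.9842
  f9: (p15, p10, p1) → 46.8226
  f10: (p15, p10, p6) → 18.0878
  f11: (p5, p2, p6) → 49.2822
  f12: (p5, p10, p6) → 67.4991
  f13: (p12, p5, p10) → 70.6553
  f14: (p12, p10, p11) → 68.7247
  f15: (p12, p17, p11) → 61.4956
  f16: (p12, p5, p2) → 42.0453
  f17: (p12, p16, p2) → 27.3053
  f18: (p12, p16, p17) → 72.6714
Σ area = 1123.812

Check V−E+F: 11 − 27 + 18 = 2.

facets=18 area=1123.812


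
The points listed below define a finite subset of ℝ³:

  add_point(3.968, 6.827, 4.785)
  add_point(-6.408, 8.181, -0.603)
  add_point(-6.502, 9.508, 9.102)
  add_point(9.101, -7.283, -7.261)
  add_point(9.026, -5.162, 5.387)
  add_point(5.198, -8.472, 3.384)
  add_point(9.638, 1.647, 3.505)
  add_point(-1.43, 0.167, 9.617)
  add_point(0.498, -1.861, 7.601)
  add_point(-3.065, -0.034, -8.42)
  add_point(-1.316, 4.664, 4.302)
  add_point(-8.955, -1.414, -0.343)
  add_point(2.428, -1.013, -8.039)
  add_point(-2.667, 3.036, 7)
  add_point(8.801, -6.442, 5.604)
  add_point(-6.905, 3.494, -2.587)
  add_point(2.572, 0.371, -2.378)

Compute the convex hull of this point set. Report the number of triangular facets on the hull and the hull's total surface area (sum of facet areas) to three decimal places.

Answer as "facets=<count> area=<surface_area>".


facets=22 area=938.922

13 of the 17 inputs are extreme points: [0, 1, 2, 3, 4, 5, 6, 7, 9, 11, 12, 14, 15].

Triangle areas on the boundary:
  f1: (p3, p9, p11) → 66.7572
  f2: (p1, p2, p11) → 48.3832
  f3: (p12, p3, p6) → 60.4313
  f4: (p12, p3, p9) → 14.0046
  f5: (p12, p1, p9) → 30.9137
  f6: (p7, p2, p11) → 65.4137
  f7: (p5, p3, p11) → 92.5480
  f8: (p5, p14, p3) → 26.5142
  f9: (p5, p7, p11) → 77.8681
  f10: (p5, p7, p14) → 29.2053
  f11: (p15, p9, p11) → 22.5102
  f12: (p15, p1, p11) → 11.0513
  f13: (p15, p1, p9) → 15.1199
  f14: (p0, p12, p6) → 53.6346
  f15: (p0, p12, p1) → 80.7466
  f16: (p0, p1, p2) → 52.0585
  f17: (p0, p7, p6) → 38.2926
  f18: (p0, p7, p2) → 48.9235
  f19: (p4, p7, p6) → 42.8475
  f20: (p4, p7, p14) → 8.0244
  f21: (p4, p3, p6) → 45.2250
  f22: (p4, p14, p3) → 8.4491
Σ area = 938.922

Euler characteristic 13−33+22 = 2 ✓
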